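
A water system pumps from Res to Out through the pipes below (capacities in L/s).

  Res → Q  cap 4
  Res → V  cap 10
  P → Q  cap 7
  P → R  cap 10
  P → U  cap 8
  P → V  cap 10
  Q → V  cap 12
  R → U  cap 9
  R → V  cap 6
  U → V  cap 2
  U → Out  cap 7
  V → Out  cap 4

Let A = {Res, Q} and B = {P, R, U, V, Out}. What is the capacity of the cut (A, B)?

Edges leaving {Res, Q}: Res→V (10), Q→V (12).
Cut capacity = 10 + 12 = 22.

22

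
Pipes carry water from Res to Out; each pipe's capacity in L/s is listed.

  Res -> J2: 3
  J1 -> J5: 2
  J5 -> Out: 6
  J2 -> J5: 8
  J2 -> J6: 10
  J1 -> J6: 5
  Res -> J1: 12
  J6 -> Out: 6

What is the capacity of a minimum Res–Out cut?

10

Augment Res→J2→J5→Out: bottleneck 3, flow now 3.
Augment Res→J1→J5→Out: bottleneck 2, flow now 5.
Augment Res→J1→J6→Out: bottleneck 5, flow now 10.
No augmenting path remains; maximum flow = 10.
By max-flow min-cut, the minimum cut capacity equals the max flow.
In the residual graph, reachable from Res: {Res, J1}.
Min-cut edges: Res→J2 (3), J1→J5 (2), J1→J6 (5); capacity 3 + 2 + 5 = 10.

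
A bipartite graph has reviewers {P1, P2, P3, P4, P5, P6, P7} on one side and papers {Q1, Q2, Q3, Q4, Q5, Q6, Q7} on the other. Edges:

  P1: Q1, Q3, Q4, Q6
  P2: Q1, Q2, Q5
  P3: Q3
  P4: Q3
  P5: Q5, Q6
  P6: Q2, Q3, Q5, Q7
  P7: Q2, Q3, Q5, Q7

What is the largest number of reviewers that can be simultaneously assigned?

6

Unit-capacity flow: source→left, listed edges, right→sink; max matching = max flow.
Augmenting path P1→Q1 (+1); matched 1.
Augmenting path P2→Q2 (+1); matched 2.
Augmenting path P3→Q3 (+1); matched 3.
Augmenting path P5→Q5 (+1); matched 4.
Augmenting path P6→Q7 (+1); matched 5.
Augmenting path P7→Q5→P5→Q6 (+1); matched 6.
No augmenting path remains; maximum matching = 6.
König certificate: {P1, P2, P5, P6, P7, Q3} is a vertex cover of size 6 (every listed pair touches it), so no matching can be larger.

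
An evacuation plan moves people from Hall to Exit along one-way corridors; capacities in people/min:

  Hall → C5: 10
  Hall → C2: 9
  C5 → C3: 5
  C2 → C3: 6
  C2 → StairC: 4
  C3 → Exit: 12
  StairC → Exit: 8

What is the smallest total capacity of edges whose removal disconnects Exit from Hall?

14

Augment Hall→C5→C3→Exit: bottleneck 5, flow now 5.
Augment Hall→C2→C3→Exit: bottleneck 6, flow now 11.
Augment Hall→C2→StairC→Exit: bottleneck 3, flow now 14.
No augmenting path remains; maximum flow = 14.
By max-flow min-cut, the minimum cut capacity equals the max flow.
In the residual graph, reachable from Hall: {Hall, C5}.
Min-cut edges: Hall→C2 (9), C5→C3 (5); capacity 9 + 5 = 14.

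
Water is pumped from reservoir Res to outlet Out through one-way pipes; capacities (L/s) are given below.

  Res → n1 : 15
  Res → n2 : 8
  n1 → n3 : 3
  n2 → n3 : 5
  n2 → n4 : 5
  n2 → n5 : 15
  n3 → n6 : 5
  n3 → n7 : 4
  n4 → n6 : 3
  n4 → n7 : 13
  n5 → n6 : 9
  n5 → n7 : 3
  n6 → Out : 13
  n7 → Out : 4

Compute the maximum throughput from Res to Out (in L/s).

Augment Res→n1→n3→n6→Out: bottleneck 3, flow now 3.
Augment Res→n2→n3→n6→Out: bottleneck 2, flow now 5.
Augment Res→n2→n3→n7→Out: bottleneck 3, flow now 8.
Augment Res→n2→n4→n6→Out: bottleneck 3, flow now 11.
No augmenting path remains; maximum flow = 11.
In the residual graph, reachable from Res: {Res, n1}.
Min-cut edges: Res→n2 (8), n1→n3 (3); capacity 8 + 3 = 11.
This cut is saturated, so no flow can exceed 11.

11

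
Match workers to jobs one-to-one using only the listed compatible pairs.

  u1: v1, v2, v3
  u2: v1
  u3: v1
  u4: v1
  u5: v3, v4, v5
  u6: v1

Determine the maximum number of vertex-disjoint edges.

Unit-capacity flow: source→left, listed edges, right→sink; max matching = max flow.
Augmenting path u1→v1 (+1); matched 1.
Augmenting path u5→v3 (+1); matched 2.
Augmenting path u2→v1→u1→v2 (+1); matched 3.
No augmenting path remains; maximum matching = 3.
König certificate: {u1, u5, v1} is a vertex cover of size 3 (every listed pair touches it), so no matching can be larger.

3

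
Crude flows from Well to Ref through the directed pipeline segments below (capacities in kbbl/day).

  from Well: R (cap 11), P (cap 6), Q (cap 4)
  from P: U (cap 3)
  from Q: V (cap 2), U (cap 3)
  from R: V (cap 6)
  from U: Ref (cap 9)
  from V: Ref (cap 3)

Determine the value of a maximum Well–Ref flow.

9

Augment Well→P→U→Ref: bottleneck 3, flow now 3.
Augment Well→Q→U→Ref: bottleneck 3, flow now 6.
Augment Well→Q→V→Ref: bottleneck 1, flow now 7.
Augment Well→R→V→Ref: bottleneck 2, flow now 9.
No augmenting path remains; maximum flow = 9.
In the residual graph, reachable from Well: {Well, P, Q, R, V}.
Min-cut edges: P→U (3), Q→U (3), V→Ref (3); capacity 3 + 3 + 3 = 9.
This cut is saturated, so no flow can exceed 9.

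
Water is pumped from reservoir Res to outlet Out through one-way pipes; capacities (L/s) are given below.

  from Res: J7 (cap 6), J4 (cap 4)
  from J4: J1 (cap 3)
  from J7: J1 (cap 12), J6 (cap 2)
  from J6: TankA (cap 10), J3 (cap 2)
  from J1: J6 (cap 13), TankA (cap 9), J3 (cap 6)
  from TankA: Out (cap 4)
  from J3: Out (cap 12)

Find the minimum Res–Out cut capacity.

Augment Res→J4→J1→TankA→Out: bottleneck 3, flow now 3.
Augment Res→J7→J6→TankA→Out: bottleneck 1, flow now 4.
Augment Res→J7→J6→J3→Out: bottleneck 1, flow now 5.
Augment Res→J7→J1→J3→Out: bottleneck 4, flow now 9.
No augmenting path remains; maximum flow = 9.
By max-flow min-cut, the minimum cut capacity equals the max flow.
In the residual graph, reachable from Res: {Res, J4}.
Min-cut edges: Res→J7 (6), J4→J1 (3); capacity 6 + 3 = 9.

9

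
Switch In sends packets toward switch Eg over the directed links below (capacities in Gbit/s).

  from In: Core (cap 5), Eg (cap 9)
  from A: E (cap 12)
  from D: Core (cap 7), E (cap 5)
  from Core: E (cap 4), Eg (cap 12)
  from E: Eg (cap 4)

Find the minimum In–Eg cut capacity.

14

Augment In→Eg: bottleneck 9, flow now 9.
Augment In→Core→Eg: bottleneck 5, flow now 14.
No augmenting path remains; maximum flow = 14.
By max-flow min-cut, the minimum cut capacity equals the max flow.
In the residual graph, reachable from In: {In}.
Min-cut edges: In→Core (5), In→Eg (9); capacity 5 + 9 = 14.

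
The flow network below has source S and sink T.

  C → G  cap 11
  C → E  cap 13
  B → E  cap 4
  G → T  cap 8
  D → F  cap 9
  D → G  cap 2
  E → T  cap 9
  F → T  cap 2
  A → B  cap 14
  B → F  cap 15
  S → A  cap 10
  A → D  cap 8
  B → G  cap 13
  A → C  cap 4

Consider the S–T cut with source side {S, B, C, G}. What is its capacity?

Edges leaving {S, B, C, G}: S→A (10), B→E (4), B→F (15), C→E (13), G→T (8).
Cut capacity = 10 + 4 + 15 + 13 + 8 = 50.

50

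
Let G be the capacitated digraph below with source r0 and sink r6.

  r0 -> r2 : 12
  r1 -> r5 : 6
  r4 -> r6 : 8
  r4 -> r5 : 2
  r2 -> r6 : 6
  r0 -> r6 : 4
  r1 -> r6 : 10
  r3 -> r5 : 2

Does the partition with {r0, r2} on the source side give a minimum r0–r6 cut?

Given cut capacity: 4 + 6 = 10.
Augment r0→r6: bottleneck 4, flow now 4.
Augment r0→r2→r6: bottleneck 6, flow now 10.
No augmenting path remains; maximum flow = 10.
Cut capacity 10 equals the max flow, so it is a minimum cut.

Yes — it is a minimum cut (capacity 10).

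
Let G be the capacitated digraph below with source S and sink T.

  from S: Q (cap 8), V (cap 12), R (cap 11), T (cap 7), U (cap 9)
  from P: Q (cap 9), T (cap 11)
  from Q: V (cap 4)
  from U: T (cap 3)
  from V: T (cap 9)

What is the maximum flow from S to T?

Augment S→T: bottleneck 7, flow now 7.
Augment S→U→T: bottleneck 3, flow now 10.
Augment S→V→T: bottleneck 9, flow now 19.
No augmenting path remains; maximum flow = 19.
In the residual graph, reachable from S: {S, Q, R, U, V}.
Min-cut edges: S→T (7), U→T (3), V→T (9); capacity 7 + 3 + 9 = 19.
This cut is saturated, so no flow can exceed 19.

19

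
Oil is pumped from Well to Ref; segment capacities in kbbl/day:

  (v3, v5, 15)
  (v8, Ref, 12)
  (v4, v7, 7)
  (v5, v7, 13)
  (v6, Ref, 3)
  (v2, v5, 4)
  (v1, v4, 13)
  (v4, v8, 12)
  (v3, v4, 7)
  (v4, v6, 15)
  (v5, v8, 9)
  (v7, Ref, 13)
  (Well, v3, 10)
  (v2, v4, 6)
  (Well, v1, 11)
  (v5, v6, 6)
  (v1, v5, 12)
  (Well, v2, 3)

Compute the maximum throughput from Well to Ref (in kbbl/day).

Augment Well→v1→v4→v6→Ref: bottleneck 3, flow now 3.
Augment Well→v1→v4→v7→Ref: bottleneck 7, flow now 10.
Augment Well→v1→v4→v8→Ref: bottleneck 1, flow now 11.
Augment Well→v2→v4→v8→Ref: bottleneck 3, flow now 14.
Augment Well→v3→v4→v8→Ref: bottleneck 7, flow now 21.
Augment Well→v3→v5→v7→Ref: bottleneck 3, flow now 24.
No augmenting path remains; maximum flow = 24.
In the residual graph, reachable from Well: {Well}.
Min-cut edges: Well→v1 (11), Well→v2 (3), Well→v3 (10); capacity 11 + 3 + 10 = 24.
This cut is saturated, so no flow can exceed 24.

24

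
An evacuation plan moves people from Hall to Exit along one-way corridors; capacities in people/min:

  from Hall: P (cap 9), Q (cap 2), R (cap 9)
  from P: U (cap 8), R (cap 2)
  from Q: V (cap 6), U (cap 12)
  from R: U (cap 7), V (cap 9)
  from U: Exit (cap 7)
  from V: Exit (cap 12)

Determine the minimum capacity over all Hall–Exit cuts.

18

Augment Hall→P→U→Exit: bottleneck 7, flow now 7.
Augment Hall→Q→V→Exit: bottleneck 2, flow now 9.
Augment Hall→R→V→Exit: bottleneck 9, flow now 18.
No augmenting path remains; maximum flow = 18.
By max-flow min-cut, the minimum cut capacity equals the max flow.
In the residual graph, reachable from Hall: {Hall, P, R, U}.
Min-cut edges: Hall→Q (2), R→V (9), U→Exit (7); capacity 2 + 9 + 7 = 18.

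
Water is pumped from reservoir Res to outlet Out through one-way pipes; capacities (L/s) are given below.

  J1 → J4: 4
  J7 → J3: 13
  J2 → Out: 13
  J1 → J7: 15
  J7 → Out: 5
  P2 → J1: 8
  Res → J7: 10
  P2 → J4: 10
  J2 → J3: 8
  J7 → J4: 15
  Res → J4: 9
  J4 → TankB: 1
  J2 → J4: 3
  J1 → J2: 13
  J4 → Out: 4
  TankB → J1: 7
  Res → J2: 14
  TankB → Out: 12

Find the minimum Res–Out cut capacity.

Augment Res→J7→Out: bottleneck 5, flow now 5.
Augment Res→J2→Out: bottleneck 13, flow now 18.
Augment Res→J4→Out: bottleneck 4, flow now 22.
Augment Res→J4→TankB→Out: bottleneck 1, flow now 23.
No augmenting path remains; maximum flow = 23.
By max-flow min-cut, the minimum cut capacity equals the max flow.
In the residual graph, reachable from Res: {Res, J7, J2, J3, J4}.
Min-cut edges: J7→Out (5), J2→Out (13), J4→TankB (1), J4→Out (4); capacity 5 + 13 + 1 + 4 = 23.

23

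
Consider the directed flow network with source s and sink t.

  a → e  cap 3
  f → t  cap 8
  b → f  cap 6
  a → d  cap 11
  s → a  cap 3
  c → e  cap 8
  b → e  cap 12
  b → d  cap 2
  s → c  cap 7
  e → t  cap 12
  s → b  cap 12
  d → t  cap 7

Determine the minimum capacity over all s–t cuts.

22

Augment s→a→d→t: bottleneck 3, flow now 3.
Augment s→b→d→t: bottleneck 2, flow now 5.
Augment s→b→e→t: bottleneck 10, flow now 15.
Augment s→c→e→t: bottleneck 2, flow now 17.
Augment s→c→e→b→f→t: bottleneck 5, flow now 22. (uses reverse residual edge)
No augmenting path remains; maximum flow = 22.
By max-flow min-cut, the minimum cut capacity equals the max flow.
In the residual graph, reachable from s: {s}.
Min-cut edges: s→a (3), s→b (12), s→c (7); capacity 3 + 12 + 7 = 22.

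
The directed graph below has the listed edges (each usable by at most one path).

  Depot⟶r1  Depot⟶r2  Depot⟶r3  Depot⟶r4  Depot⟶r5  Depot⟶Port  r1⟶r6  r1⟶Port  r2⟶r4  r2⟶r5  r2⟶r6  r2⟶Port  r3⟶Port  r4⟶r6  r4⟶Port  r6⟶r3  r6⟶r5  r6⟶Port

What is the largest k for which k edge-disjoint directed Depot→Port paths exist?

Assign every edge capacity 1; by Menger, the answer equals the max flow.
Path Depot→Port (+1); total 1.
Path Depot→r1→Port (+1); total 2.
Path Depot→r2→Port (+1); total 3.
Path Depot→r3→Port (+1); total 4.
Path Depot→r4→Port (+1); total 5.
No residual Depot→Port path; max flow = 5.
Certifying cut of size 5: {Depot→Port, Depot→r1, Depot→r2, Depot→r3, Depot→r4}.

5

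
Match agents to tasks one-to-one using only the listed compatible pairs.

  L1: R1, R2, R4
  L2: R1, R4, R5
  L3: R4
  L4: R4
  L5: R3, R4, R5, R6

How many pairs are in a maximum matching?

Unit-capacity flow: source→left, listed edges, right→sink; max matching = max flow.
Augmenting path L1→R1 (+1); matched 1.
Augmenting path L2→R4 (+1); matched 2.
Augmenting path L5→R3 (+1); matched 3.
Augmenting path L3→R4→L2→R5 (+1); matched 4.
No augmenting path remains; maximum matching = 4.
König certificate: {L1, L2, L5, R4} is a vertex cover of size 4 (every listed pair touches it), so no matching can be larger.

4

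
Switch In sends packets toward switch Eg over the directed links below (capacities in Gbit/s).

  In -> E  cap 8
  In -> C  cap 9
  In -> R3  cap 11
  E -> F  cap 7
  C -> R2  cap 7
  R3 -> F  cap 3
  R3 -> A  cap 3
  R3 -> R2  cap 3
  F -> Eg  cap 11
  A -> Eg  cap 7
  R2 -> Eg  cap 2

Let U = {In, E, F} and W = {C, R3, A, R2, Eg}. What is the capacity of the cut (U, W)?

Edges leaving {In, E, F}: In→C (9), In→R3 (11), F→Eg (11).
Cut capacity = 9 + 11 + 11 = 31.

31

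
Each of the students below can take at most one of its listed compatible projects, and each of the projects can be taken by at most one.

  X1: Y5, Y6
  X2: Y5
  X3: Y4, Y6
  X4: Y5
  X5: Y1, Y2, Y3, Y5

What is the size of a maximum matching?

4

Unit-capacity flow: source→left, listed edges, right→sink; max matching = max flow.
Augmenting path X1→Y5 (+1); matched 1.
Augmenting path X3→Y4 (+1); matched 2.
Augmenting path X5→Y1 (+1); matched 3.
Augmenting path X2→Y5→X1→Y6 (+1); matched 4.
No augmenting path remains; maximum matching = 4.
König certificate: {X1, X3, X5, Y5} is a vertex cover of size 4 (every listed pair touches it), so no matching can be larger.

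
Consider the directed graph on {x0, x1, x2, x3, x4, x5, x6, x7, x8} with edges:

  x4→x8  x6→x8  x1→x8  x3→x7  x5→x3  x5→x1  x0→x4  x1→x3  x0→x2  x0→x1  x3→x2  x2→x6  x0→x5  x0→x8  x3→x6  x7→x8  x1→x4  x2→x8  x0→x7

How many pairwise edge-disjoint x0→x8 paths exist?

6

Assign every edge capacity 1; by Menger, the answer equals the max flow.
Path x0→x8 (+1); total 1.
Path x0→x1→x8 (+1); total 2.
Path x0→x2→x8 (+1); total 3.
Path x0→x4→x8 (+1); total 4.
Path x0→x7→x8 (+1); total 5.
Path x0→x5→x3→x6→x8 (+1); total 6.
No residual x0→x8 path; max flow = 6.
Certifying cut of size 6: {x0→x1, x0→x2, x0→x4, x0→x5, x0→x7, x0→x8}.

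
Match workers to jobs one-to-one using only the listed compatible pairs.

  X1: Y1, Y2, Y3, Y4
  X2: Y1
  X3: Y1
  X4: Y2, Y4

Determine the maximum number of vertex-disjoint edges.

3

Unit-capacity flow: source→left, listed edges, right→sink; max matching = max flow.
Augmenting path X1→Y1 (+1); matched 1.
Augmenting path X4→Y2 (+1); matched 2.
Augmenting path X2→Y1→X1→Y3 (+1); matched 3.
No augmenting path remains; maximum matching = 3.
König certificate: {X1, X4, Y1} is a vertex cover of size 3 (every listed pair touches it), so no matching can be larger.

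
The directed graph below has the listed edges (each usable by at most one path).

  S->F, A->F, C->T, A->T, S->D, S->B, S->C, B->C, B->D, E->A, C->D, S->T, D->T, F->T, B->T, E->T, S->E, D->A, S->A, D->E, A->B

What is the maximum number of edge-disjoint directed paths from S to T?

7

Assign every edge capacity 1; by Menger, the answer equals the max flow.
Path S→T (+1); total 1.
Path S→A→T (+1); total 2.
Path S→B→T (+1); total 3.
Path S→C→T (+1); total 4.
Path S→D→T (+1); total 5.
Path S→E→T (+1); total 6.
Path S→F→T (+1); total 7.
No residual S→T path; max flow = 7.
Certifying cut of size 7: {S→A, S→B, S→C, S→D, S→E, S→F, S→T}.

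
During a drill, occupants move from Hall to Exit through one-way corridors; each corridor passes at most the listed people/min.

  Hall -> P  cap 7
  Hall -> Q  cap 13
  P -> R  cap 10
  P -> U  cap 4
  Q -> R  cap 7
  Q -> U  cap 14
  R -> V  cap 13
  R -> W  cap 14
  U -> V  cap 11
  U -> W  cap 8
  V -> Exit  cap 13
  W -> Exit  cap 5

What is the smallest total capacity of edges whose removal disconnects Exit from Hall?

Augment Hall→P→R→V→Exit: bottleneck 7, flow now 7.
Augment Hall→Q→R→V→Exit: bottleneck 6, flow now 13.
Augment Hall→Q→R→W→Exit: bottleneck 1, flow now 14.
Augment Hall→Q→U→W→Exit: bottleneck 4, flow now 18.
No augmenting path remains; maximum flow = 18.
By max-flow min-cut, the minimum cut capacity equals the max flow.
In the residual graph, reachable from Hall: {Hall, P, Q, R, U, V, W}.
Min-cut edges: V→Exit (13), W→Exit (5); capacity 13 + 5 = 18.

18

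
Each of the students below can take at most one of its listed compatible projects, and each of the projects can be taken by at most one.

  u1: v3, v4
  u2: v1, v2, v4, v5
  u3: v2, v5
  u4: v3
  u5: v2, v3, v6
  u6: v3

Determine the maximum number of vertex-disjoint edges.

5

Unit-capacity flow: source→left, listed edges, right→sink; max matching = max flow.
Augmenting path u1→v3 (+1); matched 1.
Augmenting path u2→v1 (+1); matched 2.
Augmenting path u3→v2 (+1); matched 3.
Augmenting path u5→v6 (+1); matched 4.
Augmenting path u4→v3→u1→v4 (+1); matched 5.
No augmenting path remains; maximum matching = 5.
König certificate: {u1, u2, u3, u5, v3} is a vertex cover of size 5 (every listed pair touches it), so no matching can be larger.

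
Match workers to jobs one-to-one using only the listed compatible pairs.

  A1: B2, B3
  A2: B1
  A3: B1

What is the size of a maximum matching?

Unit-capacity flow: source→left, listed edges, right→sink; max matching = max flow.
Augmenting path A1→B2 (+1); matched 1.
Augmenting path A2→B1 (+1); matched 2.
No augmenting path remains; maximum matching = 2.
König certificate: {A1, B1} is a vertex cover of size 2 (every listed pair touches it), so no matching can be larger.

2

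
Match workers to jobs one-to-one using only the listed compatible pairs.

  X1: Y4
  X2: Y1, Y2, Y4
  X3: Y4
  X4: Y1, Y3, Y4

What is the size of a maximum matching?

Unit-capacity flow: source→left, listed edges, right→sink; max matching = max flow.
Augmenting path X1→Y4 (+1); matched 1.
Augmenting path X2→Y1 (+1); matched 2.
Augmenting path X4→Y3 (+1); matched 3.
No augmenting path remains; maximum matching = 3.
König certificate: {X2, X4, Y4} is a vertex cover of size 3 (every listed pair touches it), so no matching can be larger.

3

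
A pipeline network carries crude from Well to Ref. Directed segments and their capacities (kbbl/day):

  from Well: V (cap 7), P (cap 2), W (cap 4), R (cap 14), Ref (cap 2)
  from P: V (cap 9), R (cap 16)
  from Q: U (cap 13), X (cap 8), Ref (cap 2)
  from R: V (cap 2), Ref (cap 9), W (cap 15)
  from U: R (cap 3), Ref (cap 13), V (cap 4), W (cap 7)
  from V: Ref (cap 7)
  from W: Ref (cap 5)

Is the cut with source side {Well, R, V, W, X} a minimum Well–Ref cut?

Given cut capacity: 2 + 2 + 9 + 7 + 5 = 25.
Augment Well→Ref: bottleneck 2, flow now 2.
Augment Well→R→Ref: bottleneck 9, flow now 11.
Augment Well→V→Ref: bottleneck 7, flow now 18.
Augment Well→W→Ref: bottleneck 4, flow now 22.
Augment Well→R→W→Ref: bottleneck 1, flow now 23.
No augmenting path remains; maximum flow = 23.
In the residual graph, reachable from Well: {Well, P, R, V, W}.
Min-cut edges: Well→Ref (2), R→Ref (9), V→Ref (7), W→Ref (5); capacity 2 + 9 + 7 + 5 = 23.
Cut capacity 25 exceeds the max flow 23, so it is not minimum.

No — its capacity is 25, but the minimum cut has capacity 23.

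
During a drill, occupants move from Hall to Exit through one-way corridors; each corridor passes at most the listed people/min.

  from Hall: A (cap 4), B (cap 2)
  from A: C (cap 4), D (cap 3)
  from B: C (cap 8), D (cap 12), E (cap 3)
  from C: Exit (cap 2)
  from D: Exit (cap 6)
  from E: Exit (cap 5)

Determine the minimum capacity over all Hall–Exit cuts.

6

Augment Hall→A→C→Exit: bottleneck 2, flow now 2.
Augment Hall→A→D→Exit: bottleneck 2, flow now 4.
Augment Hall→B→D→Exit: bottleneck 2, flow now 6.
No augmenting path remains; maximum flow = 6.
By max-flow min-cut, the minimum cut capacity equals the max flow.
In the residual graph, reachable from Hall: {Hall}.
Min-cut edges: Hall→A (4), Hall→B (2); capacity 4 + 2 = 6.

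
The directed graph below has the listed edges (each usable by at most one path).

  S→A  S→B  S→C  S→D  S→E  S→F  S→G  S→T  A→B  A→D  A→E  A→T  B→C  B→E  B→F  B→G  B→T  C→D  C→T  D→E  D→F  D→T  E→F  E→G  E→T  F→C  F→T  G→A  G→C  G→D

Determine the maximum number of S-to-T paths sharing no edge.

Assign every edge capacity 1; by Menger, the answer equals the max flow.
Path S→T (+1); total 1.
Path S→A→T (+1); total 2.
Path S→B→T (+1); total 3.
Path S→C→T (+1); total 4.
Path S→D→T (+1); total 5.
Path S→E→T (+1); total 6.
Path S→F→T (+1); total 7.
No residual S→T path; max flow = 7.
Certifying cut of size 7: {A→T, B→T, C→T, D→T, E→T, F→T, S→T}.

7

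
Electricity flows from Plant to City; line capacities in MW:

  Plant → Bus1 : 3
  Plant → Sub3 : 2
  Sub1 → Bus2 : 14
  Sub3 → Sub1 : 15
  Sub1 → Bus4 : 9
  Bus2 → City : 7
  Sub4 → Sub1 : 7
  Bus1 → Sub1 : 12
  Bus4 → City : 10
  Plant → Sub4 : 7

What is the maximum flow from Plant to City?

12

Augment Plant→Bus1→Sub1→Bus4→City: bottleneck 3, flow now 3.
Augment Plant→Sub3→Sub1→Bus4→City: bottleneck 2, flow now 5.
Augment Plant→Sub4→Sub1→Bus4→City: bottleneck 4, flow now 9.
Augment Plant→Sub4→Sub1→Bus2→City: bottleneck 3, flow now 12.
No augmenting path remains; maximum flow = 12.
In the residual graph, reachable from Plant: {Plant}.
Min-cut edges: Plant→Bus1 (3), Plant→Sub3 (2), Plant→Sub4 (7); capacity 3 + 2 + 7 = 12.
This cut is saturated, so no flow can exceed 12.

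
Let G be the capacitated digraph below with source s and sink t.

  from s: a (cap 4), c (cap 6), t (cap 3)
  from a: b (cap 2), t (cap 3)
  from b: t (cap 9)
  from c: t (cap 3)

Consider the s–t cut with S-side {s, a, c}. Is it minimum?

Given cut capacity: 3 + 2 + 3 + 3 = 11.
Augment s→t: bottleneck 3, flow now 3.
Augment s→a→t: bottleneck 3, flow now 6.
Augment s→c→t: bottleneck 3, flow now 9.
Augment s→a→b→t: bottleneck 1, flow now 10.
No augmenting path remains; maximum flow = 10.
In the residual graph, reachable from s: {s, c}.
Min-cut edges: s→a (4), s→t (3), c→t (3); capacity 4 + 3 + 3 = 10.
Cut capacity 11 exceeds the max flow 10, so it is not minimum.

No — its capacity is 11, but the minimum cut has capacity 10.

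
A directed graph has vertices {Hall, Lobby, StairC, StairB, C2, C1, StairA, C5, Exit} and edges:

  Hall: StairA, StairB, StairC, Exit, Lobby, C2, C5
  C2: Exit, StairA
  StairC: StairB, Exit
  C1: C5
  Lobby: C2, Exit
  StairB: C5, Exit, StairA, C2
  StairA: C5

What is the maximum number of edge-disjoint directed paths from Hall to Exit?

5

Assign every edge capacity 1; by Menger, the answer equals the max flow.
Path Hall→Exit (+1); total 1.
Path Hall→Lobby→Exit (+1); total 2.
Path Hall→StairC→Exit (+1); total 3.
Path Hall→StairB→Exit (+1); total 4.
Path Hall→C2→Exit (+1); total 5.
No residual Hall→Exit path; max flow = 5.
Certifying cut of size 5: {Hall→C2, Hall→Exit, Hall→Lobby, Hall→StairB, Hall→StairC}.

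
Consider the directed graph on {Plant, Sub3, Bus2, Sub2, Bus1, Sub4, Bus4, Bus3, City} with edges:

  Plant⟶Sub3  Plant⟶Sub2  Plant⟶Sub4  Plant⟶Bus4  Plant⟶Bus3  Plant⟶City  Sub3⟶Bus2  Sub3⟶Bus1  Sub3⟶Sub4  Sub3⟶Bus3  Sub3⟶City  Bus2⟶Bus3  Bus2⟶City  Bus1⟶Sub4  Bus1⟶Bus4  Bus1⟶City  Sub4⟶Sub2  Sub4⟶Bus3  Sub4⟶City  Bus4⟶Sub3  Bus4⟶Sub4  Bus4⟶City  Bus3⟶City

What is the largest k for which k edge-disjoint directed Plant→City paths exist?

5

Assign every edge capacity 1; by Menger, the answer equals the max flow.
Path Plant→City (+1); total 1.
Path Plant→Sub3→City (+1); total 2.
Path Plant→Sub4→City (+1); total 3.
Path Plant→Bus4→City (+1); total 4.
Path Plant→Bus3→City (+1); total 5.
No residual Plant→City path; max flow = 5.
Certifying cut of size 5: {Plant→Bus3, Plant→Bus4, Plant→City, Plant→Sub3, Plant→Sub4}.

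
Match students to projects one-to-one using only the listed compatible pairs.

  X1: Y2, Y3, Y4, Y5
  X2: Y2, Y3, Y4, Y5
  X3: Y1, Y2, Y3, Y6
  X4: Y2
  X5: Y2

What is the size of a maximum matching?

Unit-capacity flow: source→left, listed edges, right→sink; max matching = max flow.
Augmenting path X1→Y2 (+1); matched 1.
Augmenting path X2→Y3 (+1); matched 2.
Augmenting path X3→Y1 (+1); matched 3.
Augmenting path X4→Y2→X1→Y4 (+1); matched 4.
No augmenting path remains; maximum matching = 4.
König certificate: {X1, X2, X3, Y2} is a vertex cover of size 4 (every listed pair touches it), so no matching can be larger.

4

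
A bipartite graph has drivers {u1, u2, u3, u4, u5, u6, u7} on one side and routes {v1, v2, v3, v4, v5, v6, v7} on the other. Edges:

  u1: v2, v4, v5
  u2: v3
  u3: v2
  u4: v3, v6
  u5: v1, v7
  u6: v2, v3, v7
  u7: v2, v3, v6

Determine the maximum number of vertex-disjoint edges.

6

Unit-capacity flow: source→left, listed edges, right→sink; max matching = max flow.
Augmenting path u1→v2 (+1); matched 1.
Augmenting path u2→v3 (+1); matched 2.
Augmenting path u4→v6 (+1); matched 3.
Augmenting path u5→v1 (+1); matched 4.
Augmenting path u6→v7 (+1); matched 5.
Augmenting path u3→v2→u1→v4 (+1); matched 6.
No augmenting path remains; maximum matching = 6.
König certificate: {u1, u5, u6, v2, v3, v6} is a vertex cover of size 6 (every listed pair touches it), so no matching can be larger.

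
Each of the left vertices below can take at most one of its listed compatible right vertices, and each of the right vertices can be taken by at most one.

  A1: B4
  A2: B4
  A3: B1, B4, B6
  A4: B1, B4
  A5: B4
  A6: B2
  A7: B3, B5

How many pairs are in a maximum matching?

5

Unit-capacity flow: source→left, listed edges, right→sink; max matching = max flow.
Augmenting path A1→B4 (+1); matched 1.
Augmenting path A3→B1 (+1); matched 2.
Augmenting path A6→B2 (+1); matched 3.
Augmenting path A7→B3 (+1); matched 4.
Augmenting path A4→B1→A3→B6 (+1); matched 5.
No augmenting path remains; maximum matching = 5.
König certificate: {A3, A4, A6, A7, B4} is a vertex cover of size 5 (every listed pair touches it), so no matching can be larger.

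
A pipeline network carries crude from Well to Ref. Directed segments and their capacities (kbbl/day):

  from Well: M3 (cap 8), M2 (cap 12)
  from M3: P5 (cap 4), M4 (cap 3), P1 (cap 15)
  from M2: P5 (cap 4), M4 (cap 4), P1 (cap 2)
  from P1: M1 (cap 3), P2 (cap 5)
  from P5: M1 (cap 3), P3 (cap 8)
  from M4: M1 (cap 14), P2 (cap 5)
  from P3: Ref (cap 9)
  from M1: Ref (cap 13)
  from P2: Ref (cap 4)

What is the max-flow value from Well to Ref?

18

Augment Well→M3→P1→M1→Ref: bottleneck 3, flow now 3.
Augment Well→M3→P1→P2→Ref: bottleneck 4, flow now 7.
Augment Well→M3→P5→P3→Ref: bottleneck 1, flow now 8.
Augment Well→M2→P5→P3→Ref: bottleneck 4, flow now 12.
Augment Well→M2→M4→M1→Ref: bottleneck 4, flow now 16.
Augment Well→M2→P1→M3→P5→P3→Ref: bottleneck 2, flow now 18. (uses reverse residual edge)
No augmenting path remains; maximum flow = 18.
In the residual graph, reachable from Well: {Well, M2}.
Min-cut edges: Well→M3 (8), M2→P1 (2), M2→P5 (4), M2→M4 (4); capacity 8 + 2 + 4 + 4 = 18.
This cut is saturated, so no flow can exceed 18.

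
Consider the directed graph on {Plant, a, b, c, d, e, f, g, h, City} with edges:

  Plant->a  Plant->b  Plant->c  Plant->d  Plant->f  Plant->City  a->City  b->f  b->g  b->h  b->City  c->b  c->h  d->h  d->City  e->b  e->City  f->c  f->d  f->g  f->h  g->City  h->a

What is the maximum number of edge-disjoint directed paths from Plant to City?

5

Assign every edge capacity 1; by Menger, the answer equals the max flow.
Path Plant→City (+1); total 1.
Path Plant→a→City (+1); total 2.
Path Plant→b→City (+1); total 3.
Path Plant→d→City (+1); total 4.
Path Plant→f→g→City (+1); total 5.
No residual Plant→City path; max flow = 5.
Certifying cut of size 5: {Plant→City, a→City, b→City, d→City, g→City}.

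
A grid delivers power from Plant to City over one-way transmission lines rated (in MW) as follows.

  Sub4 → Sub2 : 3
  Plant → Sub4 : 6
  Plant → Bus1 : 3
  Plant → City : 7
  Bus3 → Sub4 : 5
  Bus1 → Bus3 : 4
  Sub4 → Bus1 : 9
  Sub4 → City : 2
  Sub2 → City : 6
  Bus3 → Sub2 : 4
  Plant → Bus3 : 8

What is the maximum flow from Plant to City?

15

Augment Plant→City: bottleneck 7, flow now 7.
Augment Plant→Sub4→City: bottleneck 2, flow now 9.
Augment Plant→Bus3→Sub2→City: bottleneck 4, flow now 13.
Augment Plant→Sub4→Sub2→City: bottleneck 2, flow now 15.
No augmenting path remains; maximum flow = 15.
In the residual graph, reachable from Plant: {Plant, Bus3, Sub4, Sub2, Bus1}.
Min-cut edges: Plant→City (7), Sub4→City (2), Sub2→City (6); capacity 7 + 2 + 6 = 15.
This cut is saturated, so no flow can exceed 15.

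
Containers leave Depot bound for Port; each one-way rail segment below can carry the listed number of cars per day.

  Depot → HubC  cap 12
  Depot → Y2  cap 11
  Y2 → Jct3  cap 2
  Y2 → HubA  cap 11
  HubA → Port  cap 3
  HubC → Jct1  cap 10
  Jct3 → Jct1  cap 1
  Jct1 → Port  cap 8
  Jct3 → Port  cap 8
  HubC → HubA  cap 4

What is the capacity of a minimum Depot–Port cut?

Augment Depot→Y2→Jct3→Port: bottleneck 2, flow now 2.
Augment Depot→Y2→HubA→Port: bottleneck 3, flow now 5.
Augment Depot→HubC→Jct1→Port: bottleneck 8, flow now 13.
No augmenting path remains; maximum flow = 13.
By max-flow min-cut, the minimum cut capacity equals the max flow.
In the residual graph, reachable from Depot: {Depot, Y2, HubC, Jct1, HubA}.
Min-cut edges: Y2→Jct3 (2), Jct1→Port (8), HubA→Port (3); capacity 2 + 8 + 3 = 13.

13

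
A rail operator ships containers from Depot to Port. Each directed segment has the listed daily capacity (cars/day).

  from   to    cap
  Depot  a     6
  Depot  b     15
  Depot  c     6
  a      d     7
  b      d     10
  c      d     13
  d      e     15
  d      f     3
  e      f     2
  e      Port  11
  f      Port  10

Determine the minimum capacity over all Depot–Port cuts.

16

Augment Depot→a→d→e→Port: bottleneck 6, flow now 6.
Augment Depot→b→d→e→Port: bottleneck 5, flow now 11.
Augment Depot→b→d→f→Port: bottleneck 3, flow now 14.
Augment Depot→b→d→e→f→Port: bottleneck 2, flow now 16.
No augmenting path remains; maximum flow = 16.
By max-flow min-cut, the minimum cut capacity equals the max flow.
In the residual graph, reachable from Depot: {Depot, a, b, c, d, e}.
Min-cut edges: d→f (3), e→f (2), e→Port (11); capacity 3 + 2 + 11 = 16.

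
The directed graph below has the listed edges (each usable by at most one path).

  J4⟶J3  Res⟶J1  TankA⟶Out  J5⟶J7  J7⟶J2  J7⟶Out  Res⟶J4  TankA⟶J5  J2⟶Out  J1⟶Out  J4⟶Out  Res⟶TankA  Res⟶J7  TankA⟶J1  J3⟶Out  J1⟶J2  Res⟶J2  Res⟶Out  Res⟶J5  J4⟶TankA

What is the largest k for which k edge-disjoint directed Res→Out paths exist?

6

Assign every edge capacity 1; by Menger, the answer equals the max flow.
Path Res→Out (+1); total 1.
Path Res→J7→Out (+1); total 2.
Path Res→J4→Out (+1); total 3.
Path Res→TankA→Out (+1); total 4.
Path Res→J1→Out (+1); total 5.
Path Res→J2→Out (+1); total 6.
No residual Res→Out path; max flow = 6.
Certifying cut of size 6: {J2→Out, J7→Out, Res→J1, Res→J4, Res→Out, Res→TankA}.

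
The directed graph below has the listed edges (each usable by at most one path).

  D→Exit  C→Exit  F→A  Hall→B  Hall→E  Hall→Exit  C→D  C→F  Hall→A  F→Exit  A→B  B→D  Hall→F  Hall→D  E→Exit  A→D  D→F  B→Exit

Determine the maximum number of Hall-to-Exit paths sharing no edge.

Assign every edge capacity 1; by Menger, the answer equals the max flow.
Path Hall→Exit (+1); total 1.
Path Hall→B→Exit (+1); total 2.
Path Hall→D→Exit (+1); total 3.
Path Hall→E→Exit (+1); total 4.
Path Hall→F→Exit (+1); total 5.
No residual Hall→Exit path; max flow = 5.
Certifying cut of size 5: {B→Exit, D→Exit, F→Exit, Hall→E, Hall→Exit}.

5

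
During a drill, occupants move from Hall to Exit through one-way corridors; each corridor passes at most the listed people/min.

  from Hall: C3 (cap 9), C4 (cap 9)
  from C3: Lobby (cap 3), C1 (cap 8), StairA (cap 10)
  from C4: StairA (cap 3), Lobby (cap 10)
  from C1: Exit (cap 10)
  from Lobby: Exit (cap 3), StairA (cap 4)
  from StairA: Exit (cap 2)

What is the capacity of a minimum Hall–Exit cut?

13

Augment Hall→C3→C1→Exit: bottleneck 8, flow now 8.
Augment Hall→C3→Lobby→Exit: bottleneck 1, flow now 9.
Augment Hall→C4→Lobby→Exit: bottleneck 2, flow now 11.
Augment Hall→C4→StairA→Exit: bottleneck 2, flow now 13.
No augmenting path remains; maximum flow = 13.
By max-flow min-cut, the minimum cut capacity equals the max flow.
In the residual graph, reachable from Hall: {Hall, C3, C4, Lobby, StairA}.
Min-cut edges: C3→C1 (8), Lobby→Exit (3), StairA→Exit (2); capacity 8 + 3 + 2 = 13.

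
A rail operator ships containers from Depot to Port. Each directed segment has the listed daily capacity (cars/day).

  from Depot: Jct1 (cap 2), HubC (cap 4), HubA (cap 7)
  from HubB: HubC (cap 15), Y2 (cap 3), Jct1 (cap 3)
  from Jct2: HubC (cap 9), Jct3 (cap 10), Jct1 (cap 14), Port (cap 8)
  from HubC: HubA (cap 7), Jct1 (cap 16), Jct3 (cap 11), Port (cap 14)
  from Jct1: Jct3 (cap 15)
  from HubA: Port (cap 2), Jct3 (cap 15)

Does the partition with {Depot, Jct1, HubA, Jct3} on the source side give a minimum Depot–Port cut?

Yes — it is a minimum cut (capacity 6).

Given cut capacity: 4 + 2 = 6.
Augment Depot→HubC→Port: bottleneck 4, flow now 4.
Augment Depot→HubA→Port: bottleneck 2, flow now 6.
No augmenting path remains; maximum flow = 6.
Cut capacity 6 equals the max flow, so it is a minimum cut.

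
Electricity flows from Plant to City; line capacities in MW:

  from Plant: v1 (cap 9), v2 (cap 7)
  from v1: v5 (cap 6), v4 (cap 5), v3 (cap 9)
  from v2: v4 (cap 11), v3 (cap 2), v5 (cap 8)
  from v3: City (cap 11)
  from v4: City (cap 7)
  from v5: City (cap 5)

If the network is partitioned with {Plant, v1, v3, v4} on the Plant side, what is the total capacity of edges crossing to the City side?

31

Edges leaving {Plant, v1, v3, v4}: Plant→v2 (7), v1→v5 (6), v3→City (11), v4→City (7).
Cut capacity = 7 + 6 + 11 + 7 = 31.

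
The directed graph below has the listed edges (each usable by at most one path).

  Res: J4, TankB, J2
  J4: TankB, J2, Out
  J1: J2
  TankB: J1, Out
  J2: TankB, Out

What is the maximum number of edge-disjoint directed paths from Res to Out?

Assign every edge capacity 1; by Menger, the answer equals the max flow.
Path Res→J4→Out (+1); total 1.
Path Res→TankB→Out (+1); total 2.
Path Res→J2→Out (+1); total 3.
No residual Res→Out path; max flow = 3.
Certifying cut of size 3: {Res→J2, Res→J4, Res→TankB}.

3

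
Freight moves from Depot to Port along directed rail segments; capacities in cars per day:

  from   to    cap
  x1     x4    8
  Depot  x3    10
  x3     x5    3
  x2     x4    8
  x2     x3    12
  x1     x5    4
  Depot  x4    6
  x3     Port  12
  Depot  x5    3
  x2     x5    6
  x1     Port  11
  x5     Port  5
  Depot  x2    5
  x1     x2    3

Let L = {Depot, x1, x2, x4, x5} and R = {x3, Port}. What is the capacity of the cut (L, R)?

Edges leaving {Depot, x1, x2, x4, x5}: Depot→x3 (10), x1→Port (11), x2→x3 (12), x5→Port (5).
Cut capacity = 10 + 11 + 12 + 5 = 38.

38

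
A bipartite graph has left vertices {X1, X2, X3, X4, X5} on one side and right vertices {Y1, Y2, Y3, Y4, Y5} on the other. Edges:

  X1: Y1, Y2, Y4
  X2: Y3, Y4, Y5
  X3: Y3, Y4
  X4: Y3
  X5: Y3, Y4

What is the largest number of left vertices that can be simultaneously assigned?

Unit-capacity flow: source→left, listed edges, right→sink; max matching = max flow.
Augmenting path X1→Y1 (+1); matched 1.
Augmenting path X2→Y3 (+1); matched 2.
Augmenting path X3→Y4 (+1); matched 3.
Augmenting path X4→Y3→X2→Y5 (+1); matched 4.
No augmenting path remains; maximum matching = 4.
König certificate: {X1, X2, Y3, Y4} is a vertex cover of size 4 (every listed pair touches it), so no matching can be larger.

4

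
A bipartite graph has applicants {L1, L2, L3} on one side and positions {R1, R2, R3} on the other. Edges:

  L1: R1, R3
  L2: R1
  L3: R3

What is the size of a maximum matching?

Unit-capacity flow: source→left, listed edges, right→sink; max matching = max flow.
Augmenting path L1→R1 (+1); matched 1.
Augmenting path L3→R3 (+1); matched 2.
No augmenting path remains; maximum matching = 2.
König certificate: {R1, R3} is a vertex cover of size 2 (every listed pair touches it), so no matching can be larger.

2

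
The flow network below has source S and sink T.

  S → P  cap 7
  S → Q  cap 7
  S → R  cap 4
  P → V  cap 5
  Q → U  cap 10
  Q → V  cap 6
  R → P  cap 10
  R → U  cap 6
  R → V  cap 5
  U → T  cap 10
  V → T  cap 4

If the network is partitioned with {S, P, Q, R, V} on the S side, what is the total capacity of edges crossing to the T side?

20

Edges leaving {S, P, Q, R, V}: Q→U (10), R→U (6), V→T (4).
Cut capacity = 10 + 6 + 4 = 20.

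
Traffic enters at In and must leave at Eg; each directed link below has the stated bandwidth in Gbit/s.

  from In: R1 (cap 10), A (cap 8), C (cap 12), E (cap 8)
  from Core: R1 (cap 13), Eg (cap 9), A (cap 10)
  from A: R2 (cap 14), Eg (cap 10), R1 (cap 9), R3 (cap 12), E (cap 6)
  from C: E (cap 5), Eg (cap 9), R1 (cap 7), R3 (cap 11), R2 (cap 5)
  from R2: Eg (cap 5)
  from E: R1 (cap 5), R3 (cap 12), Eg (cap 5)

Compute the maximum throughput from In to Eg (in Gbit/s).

25

Augment In→A→Eg: bottleneck 8, flow now 8.
Augment In→C→Eg: bottleneck 9, flow now 17.
Augment In→E→Eg: bottleneck 5, flow now 22.
Augment In→C→R2→Eg: bottleneck 3, flow now 25.
No augmenting path remains; maximum flow = 25.
In the residual graph, reachable from In: {In, E, R1, R3}.
Min-cut edges: In→A (8), In→C (12), E→Eg (5); capacity 8 + 12 + 5 = 25.
This cut is saturated, so no flow can exceed 25.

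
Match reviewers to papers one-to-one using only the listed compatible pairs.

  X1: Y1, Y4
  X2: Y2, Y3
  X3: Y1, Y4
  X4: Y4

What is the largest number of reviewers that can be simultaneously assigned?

Unit-capacity flow: source→left, listed edges, right→sink; max matching = max flow.
Augmenting path X1→Y1 (+1); matched 1.
Augmenting path X2→Y2 (+1); matched 2.
Augmenting path X3→Y4 (+1); matched 3.
No augmenting path remains; maximum matching = 3.
König certificate: {X2, Y1, Y4} is a vertex cover of size 3 (every listed pair touches it), so no matching can be larger.

3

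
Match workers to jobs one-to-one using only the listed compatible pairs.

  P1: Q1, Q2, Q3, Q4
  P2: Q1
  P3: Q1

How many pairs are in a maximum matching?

2

Unit-capacity flow: source→left, listed edges, right→sink; max matching = max flow.
Augmenting path P1→Q1 (+1); matched 1.
Augmenting path P2→Q1→P1→Q2 (+1); matched 2.
No augmenting path remains; maximum matching = 2.
König certificate: {P1, Q1} is a vertex cover of size 2 (every listed pair touches it), so no matching can be larger.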